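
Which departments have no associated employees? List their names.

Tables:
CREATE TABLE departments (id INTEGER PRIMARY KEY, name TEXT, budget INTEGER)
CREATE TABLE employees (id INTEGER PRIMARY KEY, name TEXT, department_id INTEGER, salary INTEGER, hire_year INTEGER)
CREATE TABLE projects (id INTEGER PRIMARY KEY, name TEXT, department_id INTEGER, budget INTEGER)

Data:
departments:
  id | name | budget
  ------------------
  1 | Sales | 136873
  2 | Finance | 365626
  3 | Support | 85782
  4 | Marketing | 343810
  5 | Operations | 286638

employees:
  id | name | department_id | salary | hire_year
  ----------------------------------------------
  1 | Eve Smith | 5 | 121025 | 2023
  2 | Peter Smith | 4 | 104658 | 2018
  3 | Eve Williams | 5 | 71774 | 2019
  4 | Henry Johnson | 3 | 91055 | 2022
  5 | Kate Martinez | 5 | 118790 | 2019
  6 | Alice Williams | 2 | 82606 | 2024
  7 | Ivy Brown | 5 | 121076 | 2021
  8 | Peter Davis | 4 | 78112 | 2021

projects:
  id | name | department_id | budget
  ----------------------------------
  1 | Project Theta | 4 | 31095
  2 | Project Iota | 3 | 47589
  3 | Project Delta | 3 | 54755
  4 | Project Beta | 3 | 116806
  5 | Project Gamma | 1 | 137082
SELECT p.name FROM departments p LEFT JOIN employees c ON c.department_id = p.id WHERE c.id IS NULL

Execution result:
Sales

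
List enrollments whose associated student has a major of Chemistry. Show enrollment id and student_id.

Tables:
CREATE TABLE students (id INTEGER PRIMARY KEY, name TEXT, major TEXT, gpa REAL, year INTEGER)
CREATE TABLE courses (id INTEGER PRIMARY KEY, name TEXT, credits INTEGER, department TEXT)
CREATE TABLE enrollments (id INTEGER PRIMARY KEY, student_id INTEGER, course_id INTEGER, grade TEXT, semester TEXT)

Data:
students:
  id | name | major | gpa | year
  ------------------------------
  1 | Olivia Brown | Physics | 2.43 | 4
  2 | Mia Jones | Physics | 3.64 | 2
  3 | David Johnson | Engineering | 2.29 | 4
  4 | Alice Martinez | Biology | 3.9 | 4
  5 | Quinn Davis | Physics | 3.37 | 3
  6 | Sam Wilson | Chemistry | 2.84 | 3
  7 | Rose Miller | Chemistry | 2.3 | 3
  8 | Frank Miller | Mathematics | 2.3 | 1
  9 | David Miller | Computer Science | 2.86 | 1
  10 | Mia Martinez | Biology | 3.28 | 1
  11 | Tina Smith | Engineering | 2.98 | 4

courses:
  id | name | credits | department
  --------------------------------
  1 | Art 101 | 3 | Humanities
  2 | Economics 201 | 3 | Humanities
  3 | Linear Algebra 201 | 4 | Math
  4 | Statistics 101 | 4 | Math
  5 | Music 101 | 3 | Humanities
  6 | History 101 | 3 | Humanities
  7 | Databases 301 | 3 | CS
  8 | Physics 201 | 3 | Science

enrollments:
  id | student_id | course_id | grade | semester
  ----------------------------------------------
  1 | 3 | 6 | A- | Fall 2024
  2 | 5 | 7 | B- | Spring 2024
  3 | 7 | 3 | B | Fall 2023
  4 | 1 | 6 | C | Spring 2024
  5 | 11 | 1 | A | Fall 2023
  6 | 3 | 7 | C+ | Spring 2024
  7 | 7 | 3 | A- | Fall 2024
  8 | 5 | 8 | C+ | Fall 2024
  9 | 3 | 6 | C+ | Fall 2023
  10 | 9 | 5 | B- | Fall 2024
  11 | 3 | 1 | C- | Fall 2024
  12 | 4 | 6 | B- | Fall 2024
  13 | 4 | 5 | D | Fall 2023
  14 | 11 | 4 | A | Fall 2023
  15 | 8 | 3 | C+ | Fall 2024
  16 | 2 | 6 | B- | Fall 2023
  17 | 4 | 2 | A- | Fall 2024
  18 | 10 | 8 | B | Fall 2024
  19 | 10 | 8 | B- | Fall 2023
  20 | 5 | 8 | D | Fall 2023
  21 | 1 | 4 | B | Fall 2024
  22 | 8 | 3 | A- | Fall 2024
SELECT id, student_id FROM enrollments WHERE student_id IN (SELECT id FROM students WHERE major = 'Chemistry')

Execution result:
id | student_id
3 | 7
7 | 7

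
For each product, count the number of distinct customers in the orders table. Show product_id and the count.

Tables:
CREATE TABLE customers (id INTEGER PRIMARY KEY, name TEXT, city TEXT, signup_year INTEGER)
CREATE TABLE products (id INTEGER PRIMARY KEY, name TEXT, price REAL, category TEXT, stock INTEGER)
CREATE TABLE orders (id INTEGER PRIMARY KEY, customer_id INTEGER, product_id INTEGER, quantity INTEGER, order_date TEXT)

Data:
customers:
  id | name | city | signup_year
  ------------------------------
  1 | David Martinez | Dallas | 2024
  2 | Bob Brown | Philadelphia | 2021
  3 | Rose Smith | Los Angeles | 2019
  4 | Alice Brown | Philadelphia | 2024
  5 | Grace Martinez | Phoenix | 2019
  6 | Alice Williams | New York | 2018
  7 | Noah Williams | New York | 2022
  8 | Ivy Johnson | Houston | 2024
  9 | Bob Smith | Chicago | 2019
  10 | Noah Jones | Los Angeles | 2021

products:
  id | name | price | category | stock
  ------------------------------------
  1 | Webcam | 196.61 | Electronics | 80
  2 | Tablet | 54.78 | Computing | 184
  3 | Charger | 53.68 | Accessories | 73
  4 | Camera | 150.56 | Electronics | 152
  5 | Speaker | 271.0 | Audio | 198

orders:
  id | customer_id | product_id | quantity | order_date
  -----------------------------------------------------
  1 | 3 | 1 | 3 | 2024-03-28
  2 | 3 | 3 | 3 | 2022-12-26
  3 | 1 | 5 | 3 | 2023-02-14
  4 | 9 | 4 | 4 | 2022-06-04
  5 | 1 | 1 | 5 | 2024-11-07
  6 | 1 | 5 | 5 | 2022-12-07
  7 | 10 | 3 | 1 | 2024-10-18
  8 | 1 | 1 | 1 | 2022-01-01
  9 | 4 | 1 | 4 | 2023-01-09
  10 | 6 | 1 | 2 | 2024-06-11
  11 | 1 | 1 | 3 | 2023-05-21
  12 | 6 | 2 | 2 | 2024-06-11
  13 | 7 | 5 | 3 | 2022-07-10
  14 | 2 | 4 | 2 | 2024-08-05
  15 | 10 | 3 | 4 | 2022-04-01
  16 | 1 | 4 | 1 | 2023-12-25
SELECT product_id, COUNT(DISTINCT customer_id) AS distinct_customer_count FROM orders GROUP BY product_id

Execution result:
product_id | distinct_customer_count
1 | 4
2 | 1
3 | 2
4 | 3
5 | 2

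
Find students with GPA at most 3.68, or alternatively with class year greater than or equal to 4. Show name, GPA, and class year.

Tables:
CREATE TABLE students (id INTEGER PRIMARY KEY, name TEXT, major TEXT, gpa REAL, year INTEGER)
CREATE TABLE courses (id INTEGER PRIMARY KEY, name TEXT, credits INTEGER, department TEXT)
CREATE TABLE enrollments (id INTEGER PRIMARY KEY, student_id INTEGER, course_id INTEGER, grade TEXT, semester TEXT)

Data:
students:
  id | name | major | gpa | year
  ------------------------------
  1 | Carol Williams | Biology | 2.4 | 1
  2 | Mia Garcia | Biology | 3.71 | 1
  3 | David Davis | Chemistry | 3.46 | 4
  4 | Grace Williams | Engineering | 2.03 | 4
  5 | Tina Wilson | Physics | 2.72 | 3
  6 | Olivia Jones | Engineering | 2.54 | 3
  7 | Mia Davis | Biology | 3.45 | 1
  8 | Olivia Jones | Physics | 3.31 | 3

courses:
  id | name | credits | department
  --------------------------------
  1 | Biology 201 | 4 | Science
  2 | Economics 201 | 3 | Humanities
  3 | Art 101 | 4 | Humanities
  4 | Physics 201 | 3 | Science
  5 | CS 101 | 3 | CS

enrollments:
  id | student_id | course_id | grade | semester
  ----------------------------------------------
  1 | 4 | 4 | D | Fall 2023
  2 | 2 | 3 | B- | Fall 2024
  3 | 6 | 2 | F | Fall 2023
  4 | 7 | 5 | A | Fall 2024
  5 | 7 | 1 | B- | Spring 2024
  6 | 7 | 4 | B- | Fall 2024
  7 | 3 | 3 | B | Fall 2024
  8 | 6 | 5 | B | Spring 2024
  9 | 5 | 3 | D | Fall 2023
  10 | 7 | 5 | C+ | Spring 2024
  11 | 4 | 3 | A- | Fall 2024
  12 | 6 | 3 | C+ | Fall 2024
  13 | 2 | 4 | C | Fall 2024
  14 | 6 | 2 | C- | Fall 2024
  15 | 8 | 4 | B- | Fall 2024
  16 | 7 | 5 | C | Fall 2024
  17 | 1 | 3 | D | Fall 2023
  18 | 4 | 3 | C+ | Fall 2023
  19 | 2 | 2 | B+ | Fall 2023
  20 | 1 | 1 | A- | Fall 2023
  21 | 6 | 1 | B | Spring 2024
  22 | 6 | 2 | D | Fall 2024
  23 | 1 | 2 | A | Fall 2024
SELECT name, gpa, year FROM students WHERE gpa <= 3.68 OR year >= 4

Execution result:
name | gpa | year
Carol Williams | 2.40 | 1
David Davis | 3.46 | 4
Grace Williams | 2.03 | 4
Tina Wilson | 2.72 | 3
Olivia Jones | 2.54 | 3
Mia Davis | 3.45 | 1
Olivia Jones | 3.31 | 3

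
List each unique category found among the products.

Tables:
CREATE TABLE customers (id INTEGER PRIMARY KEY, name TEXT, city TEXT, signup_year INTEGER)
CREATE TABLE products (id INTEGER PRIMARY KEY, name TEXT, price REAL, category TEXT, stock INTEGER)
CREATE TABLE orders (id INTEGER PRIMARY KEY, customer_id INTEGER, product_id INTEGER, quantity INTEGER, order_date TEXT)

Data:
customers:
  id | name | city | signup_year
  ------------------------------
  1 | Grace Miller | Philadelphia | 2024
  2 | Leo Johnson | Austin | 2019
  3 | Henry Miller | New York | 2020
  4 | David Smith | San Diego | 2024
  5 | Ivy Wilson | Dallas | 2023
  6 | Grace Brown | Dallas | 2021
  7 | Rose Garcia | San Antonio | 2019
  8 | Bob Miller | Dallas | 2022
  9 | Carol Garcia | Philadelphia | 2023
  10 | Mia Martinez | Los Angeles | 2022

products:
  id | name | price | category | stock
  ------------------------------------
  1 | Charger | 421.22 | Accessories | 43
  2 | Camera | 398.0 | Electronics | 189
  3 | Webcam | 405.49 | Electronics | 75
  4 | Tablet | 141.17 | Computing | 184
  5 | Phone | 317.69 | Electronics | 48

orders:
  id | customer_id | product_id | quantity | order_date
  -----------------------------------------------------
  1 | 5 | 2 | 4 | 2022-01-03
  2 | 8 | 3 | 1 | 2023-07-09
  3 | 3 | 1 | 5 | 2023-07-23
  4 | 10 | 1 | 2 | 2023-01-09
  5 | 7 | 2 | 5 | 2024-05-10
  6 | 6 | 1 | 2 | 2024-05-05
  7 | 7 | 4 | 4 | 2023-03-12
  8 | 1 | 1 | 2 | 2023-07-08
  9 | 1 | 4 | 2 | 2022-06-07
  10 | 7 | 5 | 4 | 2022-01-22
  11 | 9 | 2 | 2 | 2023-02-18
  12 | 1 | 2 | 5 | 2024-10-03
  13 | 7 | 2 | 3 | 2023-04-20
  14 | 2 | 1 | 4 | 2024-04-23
SELECT DISTINCT category FROM products

Execution result:
category
Accessories
Electronics
Computing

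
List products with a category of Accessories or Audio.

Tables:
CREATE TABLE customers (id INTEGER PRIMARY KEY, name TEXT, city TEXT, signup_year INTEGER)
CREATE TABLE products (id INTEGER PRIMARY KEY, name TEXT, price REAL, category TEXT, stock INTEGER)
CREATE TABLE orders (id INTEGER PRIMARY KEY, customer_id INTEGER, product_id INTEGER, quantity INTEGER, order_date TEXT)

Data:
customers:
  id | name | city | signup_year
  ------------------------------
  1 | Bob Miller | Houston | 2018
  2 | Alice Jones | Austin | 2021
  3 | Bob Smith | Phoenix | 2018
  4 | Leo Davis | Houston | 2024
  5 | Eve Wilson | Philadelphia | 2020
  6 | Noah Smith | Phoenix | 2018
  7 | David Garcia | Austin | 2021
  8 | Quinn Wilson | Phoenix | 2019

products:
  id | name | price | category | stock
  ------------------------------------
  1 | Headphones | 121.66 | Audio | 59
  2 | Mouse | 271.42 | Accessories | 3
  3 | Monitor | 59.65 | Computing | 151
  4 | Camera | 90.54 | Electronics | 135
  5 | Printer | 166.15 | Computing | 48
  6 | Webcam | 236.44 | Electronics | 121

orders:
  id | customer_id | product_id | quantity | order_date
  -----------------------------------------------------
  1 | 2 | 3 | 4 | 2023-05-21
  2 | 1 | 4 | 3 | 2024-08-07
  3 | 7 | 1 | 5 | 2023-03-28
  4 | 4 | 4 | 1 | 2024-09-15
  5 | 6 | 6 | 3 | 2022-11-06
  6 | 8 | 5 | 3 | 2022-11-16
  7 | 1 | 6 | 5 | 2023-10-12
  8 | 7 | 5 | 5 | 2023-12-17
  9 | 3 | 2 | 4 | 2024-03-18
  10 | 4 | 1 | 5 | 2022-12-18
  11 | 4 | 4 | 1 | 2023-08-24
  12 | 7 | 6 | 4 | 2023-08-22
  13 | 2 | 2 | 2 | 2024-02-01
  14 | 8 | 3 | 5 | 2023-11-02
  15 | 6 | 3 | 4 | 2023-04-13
SELECT name, category FROM products WHERE category IN ('Accessories', 'Audio')

Execution result:
name | category
Headphones | Audio
Mouse | Accessories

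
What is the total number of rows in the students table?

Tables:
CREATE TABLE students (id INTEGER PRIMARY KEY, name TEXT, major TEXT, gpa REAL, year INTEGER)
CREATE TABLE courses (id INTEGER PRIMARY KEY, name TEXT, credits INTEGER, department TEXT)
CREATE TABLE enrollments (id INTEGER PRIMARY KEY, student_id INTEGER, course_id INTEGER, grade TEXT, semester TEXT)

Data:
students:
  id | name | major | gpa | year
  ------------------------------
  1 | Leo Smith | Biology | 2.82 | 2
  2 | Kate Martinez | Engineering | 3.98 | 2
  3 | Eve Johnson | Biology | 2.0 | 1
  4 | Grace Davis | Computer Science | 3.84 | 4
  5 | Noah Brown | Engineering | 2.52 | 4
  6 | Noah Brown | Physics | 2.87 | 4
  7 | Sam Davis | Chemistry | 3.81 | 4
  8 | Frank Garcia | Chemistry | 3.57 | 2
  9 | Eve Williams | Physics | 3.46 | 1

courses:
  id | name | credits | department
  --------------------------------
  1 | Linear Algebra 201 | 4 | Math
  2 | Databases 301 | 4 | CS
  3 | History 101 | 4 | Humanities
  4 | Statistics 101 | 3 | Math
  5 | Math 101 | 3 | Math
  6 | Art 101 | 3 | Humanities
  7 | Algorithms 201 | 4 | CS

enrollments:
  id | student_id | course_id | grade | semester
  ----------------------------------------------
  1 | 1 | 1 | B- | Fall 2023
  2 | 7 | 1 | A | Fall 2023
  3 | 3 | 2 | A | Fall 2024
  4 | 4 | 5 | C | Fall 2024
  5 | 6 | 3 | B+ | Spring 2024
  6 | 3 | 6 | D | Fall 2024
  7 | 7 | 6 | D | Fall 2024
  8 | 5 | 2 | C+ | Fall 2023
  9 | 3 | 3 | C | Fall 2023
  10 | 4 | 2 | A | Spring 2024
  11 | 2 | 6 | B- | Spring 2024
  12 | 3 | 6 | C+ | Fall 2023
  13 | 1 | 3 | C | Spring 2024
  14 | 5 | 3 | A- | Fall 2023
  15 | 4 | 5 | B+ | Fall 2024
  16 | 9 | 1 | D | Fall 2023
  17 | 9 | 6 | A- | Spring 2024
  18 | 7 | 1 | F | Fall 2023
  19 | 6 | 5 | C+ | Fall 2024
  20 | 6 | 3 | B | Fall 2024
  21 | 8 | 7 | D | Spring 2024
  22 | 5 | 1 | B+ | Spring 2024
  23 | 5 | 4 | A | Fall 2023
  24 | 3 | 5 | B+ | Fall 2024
SELECT COUNT(*) FROM students

Execution result:
9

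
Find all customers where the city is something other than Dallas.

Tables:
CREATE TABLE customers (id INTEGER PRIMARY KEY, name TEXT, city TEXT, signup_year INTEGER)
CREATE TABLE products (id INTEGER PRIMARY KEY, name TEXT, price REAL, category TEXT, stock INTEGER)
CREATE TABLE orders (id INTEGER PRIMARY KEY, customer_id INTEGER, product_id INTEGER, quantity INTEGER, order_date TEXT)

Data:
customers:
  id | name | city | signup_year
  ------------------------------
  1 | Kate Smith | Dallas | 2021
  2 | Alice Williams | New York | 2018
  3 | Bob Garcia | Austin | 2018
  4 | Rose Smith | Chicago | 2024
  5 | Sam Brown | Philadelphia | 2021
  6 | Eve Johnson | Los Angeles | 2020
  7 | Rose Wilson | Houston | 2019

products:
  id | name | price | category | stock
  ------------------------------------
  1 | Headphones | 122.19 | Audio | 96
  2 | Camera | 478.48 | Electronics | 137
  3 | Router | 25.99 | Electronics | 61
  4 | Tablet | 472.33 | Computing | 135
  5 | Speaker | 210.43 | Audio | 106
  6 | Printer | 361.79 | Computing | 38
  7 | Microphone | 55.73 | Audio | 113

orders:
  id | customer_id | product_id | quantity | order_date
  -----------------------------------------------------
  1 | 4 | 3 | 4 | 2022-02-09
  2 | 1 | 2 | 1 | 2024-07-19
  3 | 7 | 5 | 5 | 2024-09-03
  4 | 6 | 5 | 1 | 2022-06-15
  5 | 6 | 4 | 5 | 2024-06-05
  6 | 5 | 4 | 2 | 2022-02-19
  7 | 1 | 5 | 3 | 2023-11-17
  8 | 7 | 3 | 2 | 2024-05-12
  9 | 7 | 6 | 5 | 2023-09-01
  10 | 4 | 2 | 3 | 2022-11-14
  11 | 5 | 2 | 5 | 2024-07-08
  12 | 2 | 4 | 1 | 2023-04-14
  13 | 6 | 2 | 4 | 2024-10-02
SELECT name, city FROM customers WHERE city <> 'Dallas'

Execution result:
name | city
Alice Williams | New York
Bob Garcia | Austin
Rose Smith | Chicago
Sam Brown | Philadelphia
Eve Johnson | Los Angeles
Rose Wilson | Houston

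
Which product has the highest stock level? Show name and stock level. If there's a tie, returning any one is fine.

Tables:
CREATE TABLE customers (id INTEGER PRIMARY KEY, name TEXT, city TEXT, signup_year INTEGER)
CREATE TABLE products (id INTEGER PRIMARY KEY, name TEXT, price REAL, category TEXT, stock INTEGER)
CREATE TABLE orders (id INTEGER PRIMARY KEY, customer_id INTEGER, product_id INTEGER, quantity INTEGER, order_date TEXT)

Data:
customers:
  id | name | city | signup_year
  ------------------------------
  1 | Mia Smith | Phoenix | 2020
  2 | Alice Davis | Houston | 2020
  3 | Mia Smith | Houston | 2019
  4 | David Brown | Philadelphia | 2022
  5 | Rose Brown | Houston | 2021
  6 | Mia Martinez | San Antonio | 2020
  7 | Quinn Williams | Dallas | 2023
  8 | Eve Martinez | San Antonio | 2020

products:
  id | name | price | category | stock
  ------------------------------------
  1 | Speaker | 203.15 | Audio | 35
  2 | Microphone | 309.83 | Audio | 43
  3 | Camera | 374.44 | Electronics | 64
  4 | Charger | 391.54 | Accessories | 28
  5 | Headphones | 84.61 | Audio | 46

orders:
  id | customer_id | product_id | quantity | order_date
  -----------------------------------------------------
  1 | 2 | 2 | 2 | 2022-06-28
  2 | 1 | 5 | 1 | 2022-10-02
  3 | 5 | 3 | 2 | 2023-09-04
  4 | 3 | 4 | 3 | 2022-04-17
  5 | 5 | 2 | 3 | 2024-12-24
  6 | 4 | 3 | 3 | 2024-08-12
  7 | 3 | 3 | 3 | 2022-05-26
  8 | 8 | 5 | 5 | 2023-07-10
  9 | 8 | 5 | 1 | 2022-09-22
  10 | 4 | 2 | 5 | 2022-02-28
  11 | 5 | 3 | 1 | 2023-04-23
SELECT name, stock FROM products ORDER BY stock DESC LIMIT 1

Execution result:
name | stock
Camera | 64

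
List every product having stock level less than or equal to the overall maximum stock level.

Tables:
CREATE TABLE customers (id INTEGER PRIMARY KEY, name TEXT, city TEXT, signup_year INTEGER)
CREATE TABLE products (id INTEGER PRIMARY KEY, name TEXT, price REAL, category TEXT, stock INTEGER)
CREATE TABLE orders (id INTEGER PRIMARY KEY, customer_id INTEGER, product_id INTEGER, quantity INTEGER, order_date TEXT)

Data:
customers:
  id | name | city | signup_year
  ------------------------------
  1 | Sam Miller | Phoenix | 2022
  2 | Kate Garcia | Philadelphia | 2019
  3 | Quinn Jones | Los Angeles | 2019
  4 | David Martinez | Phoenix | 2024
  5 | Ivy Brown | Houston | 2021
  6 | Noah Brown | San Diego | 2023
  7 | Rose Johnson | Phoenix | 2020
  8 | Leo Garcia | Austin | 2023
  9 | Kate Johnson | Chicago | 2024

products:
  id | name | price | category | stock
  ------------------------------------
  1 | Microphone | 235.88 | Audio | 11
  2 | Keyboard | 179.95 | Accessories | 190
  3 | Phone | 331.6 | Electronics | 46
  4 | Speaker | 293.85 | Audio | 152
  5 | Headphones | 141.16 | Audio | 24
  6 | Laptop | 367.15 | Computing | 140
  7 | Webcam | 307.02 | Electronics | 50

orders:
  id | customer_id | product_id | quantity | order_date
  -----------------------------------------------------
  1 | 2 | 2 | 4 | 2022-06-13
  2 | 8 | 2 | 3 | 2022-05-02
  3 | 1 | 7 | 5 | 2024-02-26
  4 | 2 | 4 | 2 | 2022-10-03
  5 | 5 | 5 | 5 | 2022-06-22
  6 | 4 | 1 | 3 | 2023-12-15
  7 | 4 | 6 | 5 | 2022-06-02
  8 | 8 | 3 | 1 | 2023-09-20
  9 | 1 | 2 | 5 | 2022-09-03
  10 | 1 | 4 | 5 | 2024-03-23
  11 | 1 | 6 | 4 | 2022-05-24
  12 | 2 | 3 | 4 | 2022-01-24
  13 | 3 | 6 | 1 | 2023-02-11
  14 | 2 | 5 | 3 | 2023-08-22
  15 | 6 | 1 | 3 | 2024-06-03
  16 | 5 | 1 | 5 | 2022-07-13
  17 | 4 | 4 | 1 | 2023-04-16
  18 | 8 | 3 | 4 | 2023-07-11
SELECT name, stock FROM products WHERE stock <= (SELECT MAX(stock) FROM products)

Execution result:
name | stock
Microphone | 11
Keyboard | 190
Phone | 46
Speaker | 152
Headphones | 24
Laptop | 140
Webcam | 50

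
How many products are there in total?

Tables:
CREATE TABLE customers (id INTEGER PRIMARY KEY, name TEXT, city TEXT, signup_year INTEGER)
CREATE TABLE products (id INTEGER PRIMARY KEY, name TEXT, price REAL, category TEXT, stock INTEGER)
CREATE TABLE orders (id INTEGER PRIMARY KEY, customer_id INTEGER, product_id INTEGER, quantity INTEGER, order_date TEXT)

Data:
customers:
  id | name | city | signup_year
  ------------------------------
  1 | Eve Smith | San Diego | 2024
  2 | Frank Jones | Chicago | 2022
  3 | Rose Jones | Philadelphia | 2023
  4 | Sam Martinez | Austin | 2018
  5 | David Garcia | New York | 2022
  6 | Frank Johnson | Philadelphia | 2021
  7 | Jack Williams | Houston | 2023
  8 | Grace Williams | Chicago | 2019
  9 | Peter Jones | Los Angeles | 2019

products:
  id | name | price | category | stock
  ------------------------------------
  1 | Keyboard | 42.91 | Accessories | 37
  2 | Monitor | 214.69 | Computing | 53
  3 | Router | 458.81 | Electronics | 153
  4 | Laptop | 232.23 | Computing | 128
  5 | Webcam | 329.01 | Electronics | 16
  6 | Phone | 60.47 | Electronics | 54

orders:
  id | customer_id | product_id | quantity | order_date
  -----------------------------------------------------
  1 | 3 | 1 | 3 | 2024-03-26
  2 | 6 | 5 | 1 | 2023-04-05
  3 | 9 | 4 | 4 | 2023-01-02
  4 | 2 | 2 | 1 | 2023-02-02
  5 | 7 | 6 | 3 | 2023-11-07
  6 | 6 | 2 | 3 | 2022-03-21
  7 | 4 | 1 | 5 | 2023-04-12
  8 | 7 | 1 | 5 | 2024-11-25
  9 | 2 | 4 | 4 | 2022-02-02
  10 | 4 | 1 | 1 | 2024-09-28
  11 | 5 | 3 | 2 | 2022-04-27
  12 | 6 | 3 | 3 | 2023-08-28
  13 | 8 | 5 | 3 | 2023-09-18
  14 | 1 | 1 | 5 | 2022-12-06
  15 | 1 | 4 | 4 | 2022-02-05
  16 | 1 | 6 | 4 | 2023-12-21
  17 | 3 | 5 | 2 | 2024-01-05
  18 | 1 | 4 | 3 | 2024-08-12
SELECT COUNT(*) FROM products

Execution result:
6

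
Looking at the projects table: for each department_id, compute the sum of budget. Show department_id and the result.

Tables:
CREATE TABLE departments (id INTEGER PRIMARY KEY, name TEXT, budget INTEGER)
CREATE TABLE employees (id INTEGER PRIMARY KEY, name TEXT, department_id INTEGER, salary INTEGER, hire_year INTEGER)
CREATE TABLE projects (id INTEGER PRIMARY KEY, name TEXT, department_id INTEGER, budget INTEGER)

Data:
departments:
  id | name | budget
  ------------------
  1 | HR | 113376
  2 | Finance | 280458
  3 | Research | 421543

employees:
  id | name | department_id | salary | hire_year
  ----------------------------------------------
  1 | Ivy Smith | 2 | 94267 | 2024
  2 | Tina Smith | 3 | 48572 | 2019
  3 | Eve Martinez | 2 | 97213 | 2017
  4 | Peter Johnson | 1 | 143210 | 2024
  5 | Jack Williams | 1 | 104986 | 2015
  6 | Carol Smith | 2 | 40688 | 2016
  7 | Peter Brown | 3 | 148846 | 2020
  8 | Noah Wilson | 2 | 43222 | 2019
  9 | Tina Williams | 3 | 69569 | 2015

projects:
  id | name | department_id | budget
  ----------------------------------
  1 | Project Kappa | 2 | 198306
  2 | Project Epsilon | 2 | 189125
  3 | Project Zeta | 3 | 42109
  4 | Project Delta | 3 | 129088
SELECT department_id, SUM(budget) AS sum_budget FROM projects GROUP BY department_id

Execution result:
department_id | sum_budget
2 | 387431
3 | 171197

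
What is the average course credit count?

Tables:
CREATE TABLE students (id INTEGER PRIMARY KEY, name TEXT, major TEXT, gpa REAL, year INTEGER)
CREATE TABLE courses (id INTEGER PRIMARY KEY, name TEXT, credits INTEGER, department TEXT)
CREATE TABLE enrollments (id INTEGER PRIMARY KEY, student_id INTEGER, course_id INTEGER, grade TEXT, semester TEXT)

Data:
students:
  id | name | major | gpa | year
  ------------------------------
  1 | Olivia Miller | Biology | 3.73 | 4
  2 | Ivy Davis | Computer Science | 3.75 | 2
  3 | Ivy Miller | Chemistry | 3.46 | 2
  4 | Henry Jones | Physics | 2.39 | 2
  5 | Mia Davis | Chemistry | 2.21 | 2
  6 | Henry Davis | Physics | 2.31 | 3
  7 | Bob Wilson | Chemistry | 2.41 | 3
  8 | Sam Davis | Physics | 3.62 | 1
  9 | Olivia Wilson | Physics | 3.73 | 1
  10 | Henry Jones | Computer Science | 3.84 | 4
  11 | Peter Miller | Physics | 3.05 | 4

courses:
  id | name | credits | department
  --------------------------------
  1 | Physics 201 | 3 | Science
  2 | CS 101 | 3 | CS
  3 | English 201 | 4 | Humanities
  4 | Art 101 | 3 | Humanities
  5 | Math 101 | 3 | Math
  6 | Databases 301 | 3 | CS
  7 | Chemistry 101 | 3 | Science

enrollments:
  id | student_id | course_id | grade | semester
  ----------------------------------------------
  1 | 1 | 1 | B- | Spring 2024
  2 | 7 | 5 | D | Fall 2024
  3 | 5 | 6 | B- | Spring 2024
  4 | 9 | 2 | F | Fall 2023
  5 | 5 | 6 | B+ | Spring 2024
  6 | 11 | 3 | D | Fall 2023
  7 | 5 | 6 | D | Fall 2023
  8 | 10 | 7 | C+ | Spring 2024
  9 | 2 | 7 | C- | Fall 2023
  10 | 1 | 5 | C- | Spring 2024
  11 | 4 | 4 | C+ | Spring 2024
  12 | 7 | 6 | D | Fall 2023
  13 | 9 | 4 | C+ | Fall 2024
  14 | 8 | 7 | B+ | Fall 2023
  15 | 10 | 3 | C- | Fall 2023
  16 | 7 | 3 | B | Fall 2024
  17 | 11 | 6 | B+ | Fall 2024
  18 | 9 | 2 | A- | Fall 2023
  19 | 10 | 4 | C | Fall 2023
SELECT AVG(credits) FROM courses

Execution result:
3.14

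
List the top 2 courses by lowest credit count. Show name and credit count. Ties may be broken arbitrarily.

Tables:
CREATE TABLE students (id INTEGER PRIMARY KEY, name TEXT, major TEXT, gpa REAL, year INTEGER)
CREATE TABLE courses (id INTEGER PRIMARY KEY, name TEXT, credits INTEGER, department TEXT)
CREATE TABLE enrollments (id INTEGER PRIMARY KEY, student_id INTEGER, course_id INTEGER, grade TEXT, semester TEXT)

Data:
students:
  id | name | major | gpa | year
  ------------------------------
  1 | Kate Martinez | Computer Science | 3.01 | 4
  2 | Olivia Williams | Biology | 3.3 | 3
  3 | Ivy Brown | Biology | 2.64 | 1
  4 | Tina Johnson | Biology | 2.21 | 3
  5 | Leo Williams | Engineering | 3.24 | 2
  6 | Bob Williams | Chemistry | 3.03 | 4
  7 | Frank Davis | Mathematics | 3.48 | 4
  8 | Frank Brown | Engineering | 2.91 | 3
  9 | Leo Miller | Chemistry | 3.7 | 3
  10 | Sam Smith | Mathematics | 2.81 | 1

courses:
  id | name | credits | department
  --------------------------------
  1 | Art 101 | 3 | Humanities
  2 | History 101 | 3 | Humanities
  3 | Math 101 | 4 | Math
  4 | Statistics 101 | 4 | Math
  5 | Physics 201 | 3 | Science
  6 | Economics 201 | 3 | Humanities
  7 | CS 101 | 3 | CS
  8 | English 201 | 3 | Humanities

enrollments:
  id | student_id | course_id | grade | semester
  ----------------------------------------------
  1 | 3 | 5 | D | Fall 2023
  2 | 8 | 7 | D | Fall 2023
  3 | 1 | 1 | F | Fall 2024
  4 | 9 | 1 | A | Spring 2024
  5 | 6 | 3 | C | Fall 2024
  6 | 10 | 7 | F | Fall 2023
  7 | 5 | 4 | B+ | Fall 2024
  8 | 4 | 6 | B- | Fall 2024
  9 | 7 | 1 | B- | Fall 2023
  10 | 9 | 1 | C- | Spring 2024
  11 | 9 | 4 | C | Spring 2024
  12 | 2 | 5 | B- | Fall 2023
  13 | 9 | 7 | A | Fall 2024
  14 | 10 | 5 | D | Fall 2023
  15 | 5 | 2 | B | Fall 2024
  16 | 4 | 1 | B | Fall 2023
SELECT name, credits FROM courses ORDER BY credits ASC LIMIT 2

Execution result:
name | credits
Art 101 | 3
History 101 | 3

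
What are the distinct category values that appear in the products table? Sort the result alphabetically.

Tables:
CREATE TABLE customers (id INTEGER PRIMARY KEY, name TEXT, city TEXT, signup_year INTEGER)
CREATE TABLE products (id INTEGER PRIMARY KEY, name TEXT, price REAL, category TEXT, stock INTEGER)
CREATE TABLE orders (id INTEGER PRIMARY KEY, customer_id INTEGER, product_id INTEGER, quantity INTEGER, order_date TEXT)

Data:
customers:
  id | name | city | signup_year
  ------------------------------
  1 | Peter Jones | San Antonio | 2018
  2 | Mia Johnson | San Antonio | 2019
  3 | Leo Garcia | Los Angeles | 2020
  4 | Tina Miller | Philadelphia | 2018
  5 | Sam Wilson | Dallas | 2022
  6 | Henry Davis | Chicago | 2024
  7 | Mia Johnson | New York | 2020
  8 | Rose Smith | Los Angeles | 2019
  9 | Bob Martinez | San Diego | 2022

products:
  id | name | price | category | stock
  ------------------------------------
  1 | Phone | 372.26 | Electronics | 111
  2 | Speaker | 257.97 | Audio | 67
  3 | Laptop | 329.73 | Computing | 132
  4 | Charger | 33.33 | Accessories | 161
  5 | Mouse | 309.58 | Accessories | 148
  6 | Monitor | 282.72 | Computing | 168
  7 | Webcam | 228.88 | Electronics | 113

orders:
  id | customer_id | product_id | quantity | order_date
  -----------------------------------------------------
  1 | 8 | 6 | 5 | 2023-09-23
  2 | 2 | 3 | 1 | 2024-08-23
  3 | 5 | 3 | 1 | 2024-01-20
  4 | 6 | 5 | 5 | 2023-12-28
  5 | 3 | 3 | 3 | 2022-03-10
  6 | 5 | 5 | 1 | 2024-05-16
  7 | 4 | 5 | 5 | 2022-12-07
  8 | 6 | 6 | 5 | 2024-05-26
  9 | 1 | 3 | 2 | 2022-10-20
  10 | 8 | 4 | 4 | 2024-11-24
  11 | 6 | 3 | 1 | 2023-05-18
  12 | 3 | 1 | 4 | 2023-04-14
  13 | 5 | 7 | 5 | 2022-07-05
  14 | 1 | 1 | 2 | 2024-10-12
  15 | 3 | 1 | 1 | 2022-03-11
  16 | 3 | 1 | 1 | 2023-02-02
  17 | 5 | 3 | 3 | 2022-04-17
SELECT DISTINCT category FROM products ORDER BY category

Execution result:
category
Accessories
Audio
Computing
Electronics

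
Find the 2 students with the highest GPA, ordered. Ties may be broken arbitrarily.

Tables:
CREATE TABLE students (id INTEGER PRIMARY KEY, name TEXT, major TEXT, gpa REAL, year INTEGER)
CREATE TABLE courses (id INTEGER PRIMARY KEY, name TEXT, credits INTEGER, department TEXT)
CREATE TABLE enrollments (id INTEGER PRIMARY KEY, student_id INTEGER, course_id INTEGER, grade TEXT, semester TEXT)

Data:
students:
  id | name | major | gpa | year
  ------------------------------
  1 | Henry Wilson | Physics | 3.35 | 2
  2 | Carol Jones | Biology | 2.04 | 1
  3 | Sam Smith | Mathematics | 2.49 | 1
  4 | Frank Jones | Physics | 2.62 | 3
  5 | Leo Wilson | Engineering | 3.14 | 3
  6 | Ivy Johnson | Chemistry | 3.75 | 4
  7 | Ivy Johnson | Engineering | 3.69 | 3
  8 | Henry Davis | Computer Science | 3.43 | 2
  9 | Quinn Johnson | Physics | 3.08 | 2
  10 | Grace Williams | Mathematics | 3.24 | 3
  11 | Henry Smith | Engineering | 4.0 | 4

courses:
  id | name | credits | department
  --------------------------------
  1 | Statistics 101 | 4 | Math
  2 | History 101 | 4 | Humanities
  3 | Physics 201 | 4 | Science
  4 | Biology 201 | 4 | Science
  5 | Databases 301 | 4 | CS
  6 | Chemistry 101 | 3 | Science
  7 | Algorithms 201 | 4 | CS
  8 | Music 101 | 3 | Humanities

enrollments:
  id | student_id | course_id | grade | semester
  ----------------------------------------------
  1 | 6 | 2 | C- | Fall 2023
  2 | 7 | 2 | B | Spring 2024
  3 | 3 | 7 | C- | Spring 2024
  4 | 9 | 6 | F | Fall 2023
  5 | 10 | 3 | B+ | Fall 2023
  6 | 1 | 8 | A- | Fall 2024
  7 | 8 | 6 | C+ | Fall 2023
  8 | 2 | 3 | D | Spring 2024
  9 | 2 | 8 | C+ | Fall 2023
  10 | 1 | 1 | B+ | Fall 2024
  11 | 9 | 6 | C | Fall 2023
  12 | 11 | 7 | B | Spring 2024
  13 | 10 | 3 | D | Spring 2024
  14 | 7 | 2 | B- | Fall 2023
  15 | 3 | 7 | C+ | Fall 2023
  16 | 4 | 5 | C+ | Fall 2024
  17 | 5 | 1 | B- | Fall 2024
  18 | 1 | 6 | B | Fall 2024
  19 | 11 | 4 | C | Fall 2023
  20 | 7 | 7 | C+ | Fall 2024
SELECT name, gpa FROM students ORDER BY gpa DESC LIMIT 2

Execution result:
name | gpa
Henry Smith | 4.00
Ivy Johnson | 3.75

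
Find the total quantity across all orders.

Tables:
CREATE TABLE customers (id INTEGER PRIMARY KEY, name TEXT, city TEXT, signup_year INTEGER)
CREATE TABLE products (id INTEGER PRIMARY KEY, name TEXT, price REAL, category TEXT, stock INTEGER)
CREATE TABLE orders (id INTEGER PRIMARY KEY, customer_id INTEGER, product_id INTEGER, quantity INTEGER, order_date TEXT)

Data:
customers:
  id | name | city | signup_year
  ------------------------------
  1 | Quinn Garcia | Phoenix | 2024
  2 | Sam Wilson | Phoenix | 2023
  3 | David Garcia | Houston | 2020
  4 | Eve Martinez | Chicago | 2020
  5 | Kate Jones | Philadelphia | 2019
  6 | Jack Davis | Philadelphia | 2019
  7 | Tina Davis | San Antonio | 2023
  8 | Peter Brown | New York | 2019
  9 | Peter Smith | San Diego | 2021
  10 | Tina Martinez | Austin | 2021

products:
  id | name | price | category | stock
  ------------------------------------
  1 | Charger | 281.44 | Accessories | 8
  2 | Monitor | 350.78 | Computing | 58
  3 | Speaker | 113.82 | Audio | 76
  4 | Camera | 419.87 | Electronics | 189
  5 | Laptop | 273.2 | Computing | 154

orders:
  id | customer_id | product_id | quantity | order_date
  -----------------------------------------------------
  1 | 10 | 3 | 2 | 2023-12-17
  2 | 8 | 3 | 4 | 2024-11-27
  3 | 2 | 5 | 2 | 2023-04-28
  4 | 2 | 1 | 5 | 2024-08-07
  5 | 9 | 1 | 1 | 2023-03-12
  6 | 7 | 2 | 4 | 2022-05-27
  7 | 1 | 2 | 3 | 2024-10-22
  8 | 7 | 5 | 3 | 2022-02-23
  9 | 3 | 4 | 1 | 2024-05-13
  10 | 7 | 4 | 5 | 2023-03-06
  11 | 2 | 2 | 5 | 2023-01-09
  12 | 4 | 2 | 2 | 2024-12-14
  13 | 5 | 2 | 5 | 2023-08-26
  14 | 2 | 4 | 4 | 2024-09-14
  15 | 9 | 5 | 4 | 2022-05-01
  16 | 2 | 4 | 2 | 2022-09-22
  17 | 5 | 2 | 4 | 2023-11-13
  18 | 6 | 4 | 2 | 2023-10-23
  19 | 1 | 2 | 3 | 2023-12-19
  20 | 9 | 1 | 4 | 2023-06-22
SELECT SUM(quantity) FROM orders

Execution result:
65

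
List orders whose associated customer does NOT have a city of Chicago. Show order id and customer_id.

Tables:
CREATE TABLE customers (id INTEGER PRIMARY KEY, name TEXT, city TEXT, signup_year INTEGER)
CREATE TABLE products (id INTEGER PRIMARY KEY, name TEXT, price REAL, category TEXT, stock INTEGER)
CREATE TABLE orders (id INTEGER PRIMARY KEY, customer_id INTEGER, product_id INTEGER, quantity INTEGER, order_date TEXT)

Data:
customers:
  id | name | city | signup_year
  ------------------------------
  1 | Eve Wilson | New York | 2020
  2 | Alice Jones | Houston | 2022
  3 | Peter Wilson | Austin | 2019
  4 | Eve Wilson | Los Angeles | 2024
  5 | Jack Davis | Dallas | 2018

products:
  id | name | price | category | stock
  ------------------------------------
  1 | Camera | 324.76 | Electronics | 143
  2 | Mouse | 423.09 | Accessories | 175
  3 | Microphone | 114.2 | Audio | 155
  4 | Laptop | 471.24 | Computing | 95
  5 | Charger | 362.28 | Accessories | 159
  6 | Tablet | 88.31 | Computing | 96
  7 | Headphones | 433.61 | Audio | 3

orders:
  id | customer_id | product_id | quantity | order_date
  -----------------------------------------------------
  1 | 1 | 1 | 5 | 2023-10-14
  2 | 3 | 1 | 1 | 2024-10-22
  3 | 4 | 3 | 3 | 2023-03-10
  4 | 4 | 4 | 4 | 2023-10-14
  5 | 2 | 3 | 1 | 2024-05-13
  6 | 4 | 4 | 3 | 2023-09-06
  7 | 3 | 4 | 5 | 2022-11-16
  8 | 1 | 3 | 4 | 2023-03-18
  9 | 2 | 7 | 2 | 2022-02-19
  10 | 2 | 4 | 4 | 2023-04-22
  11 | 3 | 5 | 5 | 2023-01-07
SELECT id, customer_id FROM orders WHERE customer_id NOT IN (SELECT id FROM customers WHERE city = 'Chicago')

Execution result:
id | customer_id
1 | 1
2 | 3
3 | 4
4 | 4
5 | 2
6 | 4
7 | 3
8 | 1
9 | 2
10 | 2
11 | 3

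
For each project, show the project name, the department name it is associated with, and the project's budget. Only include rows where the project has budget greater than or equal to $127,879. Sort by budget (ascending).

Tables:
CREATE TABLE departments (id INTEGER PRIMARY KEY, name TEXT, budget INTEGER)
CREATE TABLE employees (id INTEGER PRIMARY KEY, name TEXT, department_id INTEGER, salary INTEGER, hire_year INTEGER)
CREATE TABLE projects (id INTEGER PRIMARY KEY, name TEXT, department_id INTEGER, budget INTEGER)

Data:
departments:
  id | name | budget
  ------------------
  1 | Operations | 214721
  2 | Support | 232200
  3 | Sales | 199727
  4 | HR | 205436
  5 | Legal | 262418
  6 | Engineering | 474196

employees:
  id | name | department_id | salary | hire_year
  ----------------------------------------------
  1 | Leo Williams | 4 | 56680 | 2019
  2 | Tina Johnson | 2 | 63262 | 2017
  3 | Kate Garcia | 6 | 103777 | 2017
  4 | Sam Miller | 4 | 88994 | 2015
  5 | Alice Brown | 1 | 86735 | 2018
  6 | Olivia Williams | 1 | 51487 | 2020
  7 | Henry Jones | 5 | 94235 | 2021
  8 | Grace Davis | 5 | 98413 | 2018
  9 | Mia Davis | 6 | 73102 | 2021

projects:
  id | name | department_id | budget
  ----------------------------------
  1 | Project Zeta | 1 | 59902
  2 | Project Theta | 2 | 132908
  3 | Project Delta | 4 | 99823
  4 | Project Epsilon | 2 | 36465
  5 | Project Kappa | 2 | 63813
SELECT c.name, p.name AS department, c.budget FROM projects c JOIN departments p ON c.department_id = p.id WHERE c.budget >= 127879 ORDER BY c.budget ASC

Execution result:
name | department | budget
Project Theta | Support | 132908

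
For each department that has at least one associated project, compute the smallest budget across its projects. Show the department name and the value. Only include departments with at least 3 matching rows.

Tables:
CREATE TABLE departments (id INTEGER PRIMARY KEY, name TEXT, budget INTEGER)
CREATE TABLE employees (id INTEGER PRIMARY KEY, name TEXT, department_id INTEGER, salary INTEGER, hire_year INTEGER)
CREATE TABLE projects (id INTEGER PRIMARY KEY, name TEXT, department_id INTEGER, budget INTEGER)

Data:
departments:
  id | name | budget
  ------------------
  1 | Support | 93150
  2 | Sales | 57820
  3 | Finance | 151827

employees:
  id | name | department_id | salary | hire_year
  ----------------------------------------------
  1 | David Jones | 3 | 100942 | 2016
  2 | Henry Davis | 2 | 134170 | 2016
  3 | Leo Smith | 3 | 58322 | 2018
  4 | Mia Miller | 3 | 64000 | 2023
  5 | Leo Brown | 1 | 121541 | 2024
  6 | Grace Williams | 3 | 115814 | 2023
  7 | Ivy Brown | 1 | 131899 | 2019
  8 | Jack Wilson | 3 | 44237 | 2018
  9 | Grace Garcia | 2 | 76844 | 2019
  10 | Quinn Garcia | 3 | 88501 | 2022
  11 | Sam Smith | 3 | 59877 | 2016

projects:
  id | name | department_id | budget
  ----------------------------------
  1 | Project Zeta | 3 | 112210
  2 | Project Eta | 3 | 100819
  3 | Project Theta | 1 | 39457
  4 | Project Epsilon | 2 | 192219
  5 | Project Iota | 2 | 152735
SELECT p.name, MIN(c.budget) AS min_budget FROM projects c JOIN departments p ON c.department_id = p.id GROUP BY p.id, p.name HAVING COUNT(*) >= 3

Execution result:
(no rows)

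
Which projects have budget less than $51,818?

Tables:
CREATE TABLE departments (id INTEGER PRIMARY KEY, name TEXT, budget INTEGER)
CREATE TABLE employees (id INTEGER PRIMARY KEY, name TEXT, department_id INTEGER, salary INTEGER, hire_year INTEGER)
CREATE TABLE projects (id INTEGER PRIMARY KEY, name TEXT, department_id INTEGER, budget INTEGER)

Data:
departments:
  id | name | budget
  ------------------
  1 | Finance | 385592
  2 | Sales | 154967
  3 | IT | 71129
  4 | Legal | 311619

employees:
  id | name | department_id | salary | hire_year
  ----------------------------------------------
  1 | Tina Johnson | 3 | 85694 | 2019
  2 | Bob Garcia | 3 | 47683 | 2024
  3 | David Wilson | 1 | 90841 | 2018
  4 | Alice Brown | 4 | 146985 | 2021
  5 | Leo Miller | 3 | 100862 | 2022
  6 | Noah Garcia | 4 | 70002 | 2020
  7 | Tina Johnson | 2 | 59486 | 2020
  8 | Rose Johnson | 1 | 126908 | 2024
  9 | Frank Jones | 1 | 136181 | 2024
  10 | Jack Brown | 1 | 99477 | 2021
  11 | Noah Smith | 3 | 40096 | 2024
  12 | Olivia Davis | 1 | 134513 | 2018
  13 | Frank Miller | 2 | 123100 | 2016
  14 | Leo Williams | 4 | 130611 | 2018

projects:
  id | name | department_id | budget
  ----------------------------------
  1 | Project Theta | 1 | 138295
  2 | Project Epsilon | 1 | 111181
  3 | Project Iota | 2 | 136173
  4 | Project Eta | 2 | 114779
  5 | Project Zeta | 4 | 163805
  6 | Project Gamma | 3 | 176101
SELECT name, budget FROM projects WHERE budget < 51818

Execution result:
(no rows)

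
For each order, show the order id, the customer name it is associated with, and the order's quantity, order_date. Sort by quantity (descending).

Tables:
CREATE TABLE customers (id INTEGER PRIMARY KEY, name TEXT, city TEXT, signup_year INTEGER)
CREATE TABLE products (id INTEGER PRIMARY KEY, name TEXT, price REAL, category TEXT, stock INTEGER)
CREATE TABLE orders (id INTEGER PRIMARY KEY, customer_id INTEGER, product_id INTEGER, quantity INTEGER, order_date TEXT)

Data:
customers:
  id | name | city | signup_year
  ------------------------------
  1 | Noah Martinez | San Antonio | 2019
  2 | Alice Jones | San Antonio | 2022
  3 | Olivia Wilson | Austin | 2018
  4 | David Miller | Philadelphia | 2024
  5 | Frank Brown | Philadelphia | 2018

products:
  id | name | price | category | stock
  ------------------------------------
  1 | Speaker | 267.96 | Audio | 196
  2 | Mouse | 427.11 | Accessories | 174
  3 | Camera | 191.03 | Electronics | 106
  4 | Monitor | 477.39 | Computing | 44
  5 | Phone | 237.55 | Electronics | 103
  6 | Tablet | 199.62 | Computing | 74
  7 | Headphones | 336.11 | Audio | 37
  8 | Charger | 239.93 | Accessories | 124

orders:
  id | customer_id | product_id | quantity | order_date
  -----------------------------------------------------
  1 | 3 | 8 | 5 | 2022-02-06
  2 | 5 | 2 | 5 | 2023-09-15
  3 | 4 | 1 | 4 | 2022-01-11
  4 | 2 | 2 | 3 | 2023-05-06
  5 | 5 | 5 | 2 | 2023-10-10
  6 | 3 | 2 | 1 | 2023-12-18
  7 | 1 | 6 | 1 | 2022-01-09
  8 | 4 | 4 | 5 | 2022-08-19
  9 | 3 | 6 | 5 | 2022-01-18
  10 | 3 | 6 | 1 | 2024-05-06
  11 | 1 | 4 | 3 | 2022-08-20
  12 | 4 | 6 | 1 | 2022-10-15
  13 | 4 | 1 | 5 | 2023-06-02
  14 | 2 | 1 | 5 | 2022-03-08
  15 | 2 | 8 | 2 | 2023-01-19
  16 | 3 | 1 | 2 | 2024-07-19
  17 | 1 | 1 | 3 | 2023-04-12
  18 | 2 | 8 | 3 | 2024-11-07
SELECT c.id, p.name AS customer, c.quantity, c.order_date FROM orders c JOIN customers p ON c.customer_id = p.id ORDER BY c.quantity DESC

Execution result:
id | customer | quantity | order_date
1 | Olivia Wilson | 5 | 2022-02-06
2 | Frank Brown | 5 | 2023-09-15
8 | David Miller | 5 | 2022-08-19
9 | Olivia Wilson | 5 | 2022-01-18
13 | David Miller | 5 | 2023-06-02
14 | Alice Jones | 5 | 2022-03-08
3 | David Miller | 4 | 2022-01-11
4 | Alice Jones | 3 | 2023-05-06
11 | Noah Martinez | 3 | 2022-08-20
17 | Noah Martinez | 3 | 2023-04-12
18 | Alice Jones | 3 | 2024-11-07
5 | Frank Brown | 2 | 2023-10-10
15 | Alice Jones | 2 | 2023-01-19
16 | Olivia Wilson | 2 | 2024-07-19
6 | Olivia Wilson | 1 | 2023-12-18
7 | Noah Martinez | 1 | 2022-01-09
10 | Olivia Wilson | 1 | 2024-05-06
12 | David Miller | 1 | 2022-10-15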